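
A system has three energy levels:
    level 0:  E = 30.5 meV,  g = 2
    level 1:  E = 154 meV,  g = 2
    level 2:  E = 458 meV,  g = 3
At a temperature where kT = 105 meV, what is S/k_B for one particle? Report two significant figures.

Eᵢ/kT = 0.2905, 1.467, 4.362.
Z = Σ gᵢe^(−Eᵢ/kT) = 2·e^(−0.2905) + 2·e^(−1.467) + 3·e^(−4.362) = 1.496 + 0.4612 + 0.03826 = 1.995.
⟨E⟩ = Σ EᵢPᵢ = 67.26 meV.
S/k_B = ln Z + ⟨E⟩/kT = ln(1.995) + 67.26/105 = 0.6906 + 0.6406 = 1.3.

1.3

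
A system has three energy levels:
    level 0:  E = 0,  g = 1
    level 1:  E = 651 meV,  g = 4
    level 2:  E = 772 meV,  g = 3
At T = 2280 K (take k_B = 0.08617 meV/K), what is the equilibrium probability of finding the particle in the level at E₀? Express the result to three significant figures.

0.830

k_BT = 0.08617 × 2280 K = 196.47 meV.
Eᵢ/kT = 0, 3.3135, 3.9294.
Z = Σ gᵢe^(−Eᵢ/kT) = 1·e^(−0) + 4·e^(−3.3135) + 3·e^(−3.9294) = 1.0000 + 0.14555 + 0.058966 = 1.2045.
P₀ = g₀ e^(−E₀/kT) / Z = 1.0000/1.2045 = 0.830.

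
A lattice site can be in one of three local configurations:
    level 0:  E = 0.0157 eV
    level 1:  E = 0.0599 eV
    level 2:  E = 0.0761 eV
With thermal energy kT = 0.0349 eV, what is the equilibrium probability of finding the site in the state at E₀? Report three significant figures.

Eᵢ/kT = 0.44986, 1.7163, 2.1805.
Z = Σ e^(−Eᵢ/kT) = e^(−0.44986) + e^(−1.7163) + e^(−2.1805) = 0.63772 + 0.17973 + 0.11299 = 0.93044.
P₀ = e^(−E₀/kT) / Z = 0.63772/0.93044 = 0.685.

0.685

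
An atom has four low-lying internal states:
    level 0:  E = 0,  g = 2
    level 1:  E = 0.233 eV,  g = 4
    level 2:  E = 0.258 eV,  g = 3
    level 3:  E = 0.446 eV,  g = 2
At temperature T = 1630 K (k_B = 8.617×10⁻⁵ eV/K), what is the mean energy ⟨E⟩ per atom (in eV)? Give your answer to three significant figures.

0.102 eV

k_BT = 8.617×10⁻⁵ × 1630 K = 0.14046 eV.
Eᵢ/kT = 0, 1.6588, 1.8368, 3.1753.
Z = Σ gᵢe^(−Eᵢ/kT) = 2·e^(−0) + 4·e^(−1.6588) + 3·e^(−1.8368) + 2·e^(−3.1753) = 2.0000 + 0.76147 + 0.47798 + 0.083563 = 3.3230.
⟨E⟩ = Σ Eᵢ gᵢe^(−Eᵢ/kT) / Z = (0·2.0000 + 0.233·0.76147 + 0.258·0.47798 + 0.446·0.083563) / 3.3230 = 0.102 eV.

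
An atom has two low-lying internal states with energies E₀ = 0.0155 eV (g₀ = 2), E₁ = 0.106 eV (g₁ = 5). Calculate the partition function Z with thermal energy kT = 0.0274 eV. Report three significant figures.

Z = 1.24

Eᵢ/kT = 0.56569, 3.8686.
Z = Σ gᵢe^(−Eᵢ/kT) = 2·e^(−0.56569) + 5·e^(−3.8686) = 1.1359 + 0.10444 = 1.2403.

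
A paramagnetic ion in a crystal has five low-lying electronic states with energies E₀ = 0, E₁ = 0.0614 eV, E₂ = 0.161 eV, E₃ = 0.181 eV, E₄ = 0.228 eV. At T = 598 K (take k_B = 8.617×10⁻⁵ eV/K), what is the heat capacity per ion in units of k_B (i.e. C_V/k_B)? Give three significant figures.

k_BT = 8.617×10⁻⁵ × 598 K = 0.051530 eV.
Eᵢ/kT = 0, 1.1915, 3.1244, 3.5125, 4.4246.
Z = Σ e^(−Eᵢ/kT) = e^(−0) + e^(−1.1915) + e^(−3.1244) + e^(−3.5125) + e^(−4.4246) = 1.0000 + 0.30377 + 0.043963 + 0.029822 + 0.011979 = 1.3895.
⟨E⟩ = 0.024367 eV, ⟨E²⟩ = 0.0027956 eV².
C_V/k_B = (⟨E²⟩ − ⟨E⟩²)/(kT)² = (0.0027956 − 0.00059375)/0.0026553 = 0.829.

0.829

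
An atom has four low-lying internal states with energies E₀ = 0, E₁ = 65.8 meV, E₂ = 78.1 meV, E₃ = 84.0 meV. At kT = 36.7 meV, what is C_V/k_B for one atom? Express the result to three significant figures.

0.838

Eᵢ/kT = 0, 1.7929, 2.1281, 2.2888.
Z = Σ e^(−Eᵢ/kT) = e^(−0) + e^(−1.7929) + e^(−2.1281) + e^(−2.2888) = 1.0000 + 0.16648 + 0.11906 + 0.10139 = 1.3869.
⟨E⟩ = 20.744 meV, ⟨E²⟩ = 1559.2 meV².
C_V/k_B = (⟨E²⟩ − ⟨E⟩²)/(kT)² = (1559.2 − 430.31)/1346.9 = 0.838.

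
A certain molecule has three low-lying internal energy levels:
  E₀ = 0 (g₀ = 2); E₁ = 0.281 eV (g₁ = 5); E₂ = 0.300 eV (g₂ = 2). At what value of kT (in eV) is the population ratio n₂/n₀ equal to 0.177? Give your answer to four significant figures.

0.1732 eV

n₂/n₀ = (g₂/g₀) exp[−(E₂−E₀)/kT] = 0.177.
⇒ (E₂−E₀)/kT = ln((2/2)/0.177) = ln(5.64972) = 1.73161.
kT = 0.300 eV / 1.73161 = 0.1732 eV.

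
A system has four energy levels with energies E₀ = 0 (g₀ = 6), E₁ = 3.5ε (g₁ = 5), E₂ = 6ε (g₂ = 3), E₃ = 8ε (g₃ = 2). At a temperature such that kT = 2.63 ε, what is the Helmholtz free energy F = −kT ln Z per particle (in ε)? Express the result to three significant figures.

Eᵢ/kT = 0, 1.3308, 2.2814, 3.0418.
Z = Σ gᵢe^(−Eᵢ/kT) = 6·e^(−0) + 5·e^(−1.3308) + 3·e^(−2.2814) + 2·e^(−3.0418) = 6.0000 + 1.3213 + 0.30642 + 0.095498 = 7.7232.
F = −kT ln Z = −2.63 × ln(7.7232) = −2.63 × 2.0442 = -5.38 ε.

-5.38 ε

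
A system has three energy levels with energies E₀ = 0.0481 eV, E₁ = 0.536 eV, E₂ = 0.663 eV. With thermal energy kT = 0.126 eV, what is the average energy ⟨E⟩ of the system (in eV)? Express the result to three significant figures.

0.0625 eV

Eᵢ/kT = 0.38175, 4.2540, 5.2619.
Z = Σ e^(−Eᵢ/kT) = e^(−0.38175) + e^(−4.2540) + e^(−5.2619) = 0.68267 + 0.014207 + 0.0051854 = 0.70206.
⟨E⟩ = Σ Eᵢ e^(−Eᵢ/kT) / Z = (0.0481·0.68267 + 0.536·0.014207 + 0.663·0.0051854) / 0.70206 = 0.0625 eV.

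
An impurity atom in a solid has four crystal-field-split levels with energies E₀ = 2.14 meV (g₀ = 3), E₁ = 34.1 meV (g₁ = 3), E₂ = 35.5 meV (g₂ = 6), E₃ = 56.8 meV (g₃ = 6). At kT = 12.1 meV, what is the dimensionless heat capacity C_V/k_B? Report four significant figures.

1.291

Eᵢ/kT = 0.176860, 2.81818, 2.93388, 4.69421.
Z = Σ gᵢe^(−Eᵢ/kT) = 3·e^(−0.176860) + 3·e^(−2.81818) + 6·e^(−2.93388) + 6·e^(−4.69421) = 2.51369 + 0.179144 + 0.319142 + 0.0548885 = 3.06686.
⟨E⟩ = 8.45663 meV, ⟨E²⟩ = 260.561 meV².
C_V/k_B = (⟨E²⟩ − ⟨E⟩²)/(kT)² = (260.561 − 71.5146)/146.410 = 1.291.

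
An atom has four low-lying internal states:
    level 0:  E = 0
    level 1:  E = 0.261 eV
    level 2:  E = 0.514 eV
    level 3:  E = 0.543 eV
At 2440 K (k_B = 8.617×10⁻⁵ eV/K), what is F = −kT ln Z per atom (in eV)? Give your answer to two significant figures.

-0.078 eV

k_BT = 8.617×10⁻⁵ × 2440 K = 0.2103 eV.
Eᵢ/kT = 0, 1.241, 2.444, 2.582.
Z = Σ e^(−Eᵢ/kT) = e^(−0) + e^(−1.241) + e^(−2.444) + e^(−2.582) = 1.000 + 0.2891 + 0.08681 + 0.07562 = 1.452.
F = −kT ln Z = −0.2103 × ln(1.452) = −0.2103 × 0.3729 = -0.078 eV.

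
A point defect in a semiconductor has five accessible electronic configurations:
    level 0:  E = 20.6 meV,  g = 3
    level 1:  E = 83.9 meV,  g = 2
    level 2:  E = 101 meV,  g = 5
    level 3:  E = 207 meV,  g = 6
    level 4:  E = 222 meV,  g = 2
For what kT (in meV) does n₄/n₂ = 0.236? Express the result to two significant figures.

230 meV

n₄/n₂ = (g₄/g₂) exp[−(E₄−E₂)/kT] = 0.236.
⇒ (E₄−E₂)/kT = ln((2/5)/0.236) = ln(1.695) = 0.5277.
kT = 121 meV / 0.5277 = 230 meV.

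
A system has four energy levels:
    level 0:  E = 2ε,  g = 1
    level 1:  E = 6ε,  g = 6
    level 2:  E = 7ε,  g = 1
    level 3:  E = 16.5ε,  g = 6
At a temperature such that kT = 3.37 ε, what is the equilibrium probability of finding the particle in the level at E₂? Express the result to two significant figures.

Eᵢ/kT = 0.5935, 1.780, 2.077, 4.896.
Z = Σ gᵢe^(−Eᵢ/kT) = 1·e^(−0.5935) + 6·e^(−1.780) + 1·e^(−2.077) + 6·e^(−4.896) = 0.5524 + 1.012 + 0.1253 + 0.04486 = 1.735.
P₂ = g₂ e^(−E₂/kT) / Z = 0.1253/1.735 = 0.072.

0.072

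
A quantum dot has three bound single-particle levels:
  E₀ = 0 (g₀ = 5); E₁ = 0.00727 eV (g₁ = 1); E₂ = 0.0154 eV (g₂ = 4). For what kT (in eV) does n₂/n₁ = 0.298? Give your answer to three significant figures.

0.00313 eV

n₂/n₁ = (g₂/g₁) exp[−(E₂−E₁)/kT] = 0.298.
⇒ (E₂−E₁)/kT = ln((4/1)/0.298) = ln(13.423) = 2.5970.
kT = 0.00813 eV / 2.5970 = 0.00313 eV.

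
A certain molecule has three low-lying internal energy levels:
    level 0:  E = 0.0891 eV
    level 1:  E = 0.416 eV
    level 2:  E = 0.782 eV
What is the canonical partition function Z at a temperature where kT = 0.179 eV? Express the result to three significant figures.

Z = 0.718

Eᵢ/kT = 0.49777, 2.3240, 4.3687.
Z = Σ e^(−Eᵢ/kT) = e^(−0.49777) + e^(−2.3240) + e^(−4.3687) = 0.60788 + 0.097881 + 0.012668 = 0.71843.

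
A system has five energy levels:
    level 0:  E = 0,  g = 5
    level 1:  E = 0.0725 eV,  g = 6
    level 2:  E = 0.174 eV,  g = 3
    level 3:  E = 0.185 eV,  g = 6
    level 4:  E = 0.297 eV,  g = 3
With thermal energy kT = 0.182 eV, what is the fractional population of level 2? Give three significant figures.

0.0891

Eᵢ/kT = 0, 0.39835, 0.95604, 1.0165, 1.6319.
Z = Σ gᵢe^(−Eᵢ/kT) = 5·e^(−0) + 6·e^(−0.39835) + 3·e^(−0.95604) + 6·e^(−1.0165) + 3·e^(−1.6319) = 5.0000 + 4.0286 + 1.1532 + 2.1712 + 0.58667 = 12.940.
P₂ = g₂ e^(−E₂/kT) / Z = 1.1532/12.940 = 0.0891.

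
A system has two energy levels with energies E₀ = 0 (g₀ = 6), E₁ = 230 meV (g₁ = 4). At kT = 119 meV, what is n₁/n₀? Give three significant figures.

0.0965

n₁/n₀ = (g₁/g₀) exp[−(E₁−E₀)/kT] = (4/6) × exp(−(230 meV)/(119 meV)) = (4/6) × exp(-1.9328) = 0.0965.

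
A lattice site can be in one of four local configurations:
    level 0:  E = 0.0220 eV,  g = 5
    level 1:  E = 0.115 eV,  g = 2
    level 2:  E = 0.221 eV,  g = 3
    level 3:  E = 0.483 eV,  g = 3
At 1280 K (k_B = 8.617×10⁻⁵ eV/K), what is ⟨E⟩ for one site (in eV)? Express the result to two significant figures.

0.053 eV

k_BT = 8.617×10⁻⁵ × 1280 K = 0.1103 eV.
Eᵢ/kT = 0.1995, 1.043, 2.004, 4.379.
Z = Σ gᵢe^(−Eᵢ/kT) = 5·e^(−0.1995) + 2·e^(−1.043) + 3·e^(−2.004) + 3·e^(−4.379) = 4.096 + 0.7048 + 0.4044 + 0.03761 = 5.243.
⟨E⟩ = Σ Eᵢ gᵢe^(−Eᵢ/kT) / Z = (0.0220·4.096 + 0.115·0.7048 + 0.221·0.4044 + 0.483·0.03761) / 5.243 = 0.053 eV.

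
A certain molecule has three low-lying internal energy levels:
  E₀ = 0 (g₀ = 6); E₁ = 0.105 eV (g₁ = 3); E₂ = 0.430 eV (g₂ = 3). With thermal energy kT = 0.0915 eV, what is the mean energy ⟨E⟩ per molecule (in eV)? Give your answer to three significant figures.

Eᵢ/kT = 0, 1.1475, 4.6995.
Z = Σ gᵢe^(−Eᵢ/kT) = 6·e^(−0) + 3·e^(−1.1475) + 3·e^(−4.6995) = 6.0000 + 0.95229 + 0.027299 = 6.9796.
⟨E⟩ = Σ Eᵢ gᵢe^(−Eᵢ/kT) / Z = (0·6.0000 + 0.105·0.95229 + 0.430·0.027299) / 6.9796 = 0.0160 eV.

0.0160 eV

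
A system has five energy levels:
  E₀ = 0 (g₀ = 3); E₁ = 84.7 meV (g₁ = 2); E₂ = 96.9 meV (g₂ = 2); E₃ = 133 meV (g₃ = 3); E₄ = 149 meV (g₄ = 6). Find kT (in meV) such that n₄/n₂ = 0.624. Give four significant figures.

n₄/n₂ = (g₄/g₂) exp[−(E₄−E₂)/kT] = 0.624.
⇒ (E₄−E₂)/kT = ln((6/2)/0.624) = ln(4.80769) = 1.57022.
kT = 52.1 meV / 1.57022 = 33.18 meV.

33.18 meV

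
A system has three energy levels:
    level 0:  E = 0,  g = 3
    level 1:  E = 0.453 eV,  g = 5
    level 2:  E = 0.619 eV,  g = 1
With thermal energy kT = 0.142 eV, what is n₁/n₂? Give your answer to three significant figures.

16.1

n₁/n₂ = (g₁/g₂) exp[−(E₁−E₂)/kT] = (5/1) × exp(−(-0.166 eV)/(0.142 eV)) = (5/1) × exp(1.1690) = 16.1.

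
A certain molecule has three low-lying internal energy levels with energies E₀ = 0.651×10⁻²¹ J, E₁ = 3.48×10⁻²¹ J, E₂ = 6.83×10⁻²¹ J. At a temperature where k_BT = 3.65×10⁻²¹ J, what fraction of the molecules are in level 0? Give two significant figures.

0.61

Eᵢ/kT = 0.1784, 0.9534, 1.871.
Z = Σ e^(−Eᵢ/kT) = e^(−0.1784) + e^(−0.9534) + e^(−1.871) = 0.8366 + 0.3854 + 0.1540 = 1.376.
P₀ = e^(−E₀/kT) / Z = 0.8366/1.376 = 0.61.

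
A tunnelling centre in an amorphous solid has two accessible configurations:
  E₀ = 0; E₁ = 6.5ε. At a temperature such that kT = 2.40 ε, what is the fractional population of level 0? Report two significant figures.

0.94

Eᵢ/kT = 0, 2.708.
Z = Σ e^(−Eᵢ/kT) = e^(−0) + e^(−2.708) = 1.000 + 0.06667 = 1.067.
P₀ = e^(−E₀/kT) / Z = 1.000/1.067 = 0.94.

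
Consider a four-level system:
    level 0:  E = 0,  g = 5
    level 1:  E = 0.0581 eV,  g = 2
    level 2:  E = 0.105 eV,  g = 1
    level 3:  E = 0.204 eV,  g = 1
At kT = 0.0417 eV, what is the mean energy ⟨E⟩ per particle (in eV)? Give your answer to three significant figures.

Eᵢ/kT = 0, 1.3933, 2.5180, 4.8921.
Z = Σ gᵢe^(−Eᵢ/kT) = 5·e^(−0) + 2·e^(−1.3933) + 1·e^(−2.5180) + 1·e^(−4.8921) = 5.0000 + 0.49651 + 0.080621 + 0.0075056 = 5.5846.
⟨E⟩ = Σ Eᵢ gᵢe^(−Eᵢ/kT) / Z = (0·5.0000 + 0.0581·0.49651 + 0.105·0.080621 + 0.204·0.0075056) / 5.5846 = 0.00696 eV.

0.00696 eV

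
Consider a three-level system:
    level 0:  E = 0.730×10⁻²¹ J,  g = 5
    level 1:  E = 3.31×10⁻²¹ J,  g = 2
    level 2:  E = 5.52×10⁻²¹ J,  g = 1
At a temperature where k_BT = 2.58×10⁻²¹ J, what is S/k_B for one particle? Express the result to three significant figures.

1.95

Eᵢ/kT = 0.28295, 1.2829, 2.1395.
Z = Σ gᵢe^(−Eᵢ/kT) = 5·e^(−0.28295) + 2·e^(−1.2829) + 1·e^(−2.1395) = 3.7678 + 0.55446 + 0.11771 = 4.4400.
⟨E⟩ = Σ EᵢPᵢ = 1.1792 ×10⁻²¹ J.
S/k_B = ln Z + ⟨E⟩/kT = ln(4.4400) + 1.1792/2.58 = 1.4907 + 0.45705 = 1.95.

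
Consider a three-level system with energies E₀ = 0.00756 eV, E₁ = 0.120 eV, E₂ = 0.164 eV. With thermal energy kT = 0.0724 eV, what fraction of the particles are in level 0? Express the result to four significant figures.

Eᵢ/kT = 0.104420, 1.65746, 2.26519.
Z = Σ e^(−Eᵢ/kT) = e^(−0.104420) + e^(−1.65746) + e^(−2.26519) = 0.900847 + 0.190623 + 0.103810 = 1.19528.
P₀ = e^(−E₀/kT) / Z = 0.900847/1.19528 = 0.7537.

0.7537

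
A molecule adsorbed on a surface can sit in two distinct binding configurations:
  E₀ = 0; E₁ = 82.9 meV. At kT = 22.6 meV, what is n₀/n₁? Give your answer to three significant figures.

n₀/n₁ = exp[−(E₀−E₁)/kT] = exp(−(-82.9 meV)/(22.6 meV)) = exp(3.6681) = 39.2.

39.2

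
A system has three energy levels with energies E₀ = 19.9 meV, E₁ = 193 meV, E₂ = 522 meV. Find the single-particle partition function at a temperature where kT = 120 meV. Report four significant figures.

Eᵢ/kT = 0.165833, 1.60833, 4.35000.
Z = Σ e^(−Eᵢ/kT) = e^(−0.165833) + e^(−1.60833) + e^(−4.35000) = 0.847188 + 0.200222 + 0.0129068 = 1.06032.

Z = 1.060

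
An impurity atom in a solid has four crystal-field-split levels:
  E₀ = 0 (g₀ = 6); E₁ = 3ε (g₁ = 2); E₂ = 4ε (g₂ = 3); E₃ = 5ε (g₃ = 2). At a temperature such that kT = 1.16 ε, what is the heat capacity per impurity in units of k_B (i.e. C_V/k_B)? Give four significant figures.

Eᵢ/kT = 0, 2.58621, 3.44828, 4.31034.
Z = Σ gᵢe^(−Eᵢ/kT) = 6·e^(−0) + 2·e^(−2.58621) + 3·e^(−3.44828) + 2·e^(−4.31034) = 6.00000 + 0.150610 + 0.0954009 + 0.0268580 = 6.27287.
⟨E⟩ = 0.154271 ε, ⟨E²⟩ = 0.566464 ε².
C_V/k_B = (⟨E²⟩ − ⟨E⟩²)/(kT)² = (0.566464 − 0.0237995)/1.34560 = 0.4033.

0.4033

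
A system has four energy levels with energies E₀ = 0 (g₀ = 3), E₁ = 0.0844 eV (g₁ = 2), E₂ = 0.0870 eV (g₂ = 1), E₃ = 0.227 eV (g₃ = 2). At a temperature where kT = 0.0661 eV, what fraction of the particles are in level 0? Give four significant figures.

0.7711

Eᵢ/kT = 0, 1.27685, 1.31619, 3.43419.
Z = Σ gᵢe^(−Eᵢ/kT) = 3·e^(−0) + 2·e^(−1.27685) + 1·e^(−1.31619) + 2·e^(−3.43419) = 3.00000 + 0.557829 + 0.268155 + 0.0645030 = 3.89049.
P₀ = g₀ e^(−E₀/kT) / Z = 3.00000/3.89049 = 0.7711.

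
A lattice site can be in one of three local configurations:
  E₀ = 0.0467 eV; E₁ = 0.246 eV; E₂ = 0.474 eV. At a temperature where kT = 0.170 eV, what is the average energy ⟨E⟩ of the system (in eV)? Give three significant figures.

0.116 eV

Eᵢ/kT = 0.27471, 1.4471, 2.7882.
Z = Σ e^(−Eᵢ/kT) = e^(−0.27471) + e^(−1.4471) + e^(−2.7882) = 0.75979 + 0.23525 + 0.061532 = 1.0566.
⟨E⟩ = Σ Eᵢ e^(−Eᵢ/kT) / Z = (0.0467·0.75979 + 0.246·0.23525 + 0.474·0.061532) / 1.0566 = 0.116 eV.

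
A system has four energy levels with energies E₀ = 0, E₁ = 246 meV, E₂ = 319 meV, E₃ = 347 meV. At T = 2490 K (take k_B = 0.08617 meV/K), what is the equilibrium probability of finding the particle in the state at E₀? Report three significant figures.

0.574

k_BT = 0.08617 × 2490 K = 214.56 meV.
Eᵢ/kT = 0, 1.1465, 1.4868, 1.6173.
Z = Σ e^(−Eᵢ/kT) = e^(−0) + e^(−1.1465) + e^(−1.4868) + e^(−1.6173) = 1.0000 + 0.31775 + 0.22610 + 0.19843 = 1.7423.
P₀ = e^(−E₀/kT) / Z = 1.0000/1.7423 = 0.574.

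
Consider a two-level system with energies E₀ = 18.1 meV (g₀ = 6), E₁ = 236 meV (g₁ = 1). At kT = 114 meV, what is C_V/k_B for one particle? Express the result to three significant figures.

0.0858

Eᵢ/kT = 0.15877, 2.0702.
Z = Σ gᵢe^(−Eᵢ/kT) = 6·e^(−0.15877) + 1·e^(−2.0702) = 5.1192 + 0.12616 = 5.2454.
⟨E⟩ = 23.341 meV, ⟨E²⟩ = 1659.3 meV².
C_V/k_B = (⟨E²⟩ − ⟨E⟩²)/(kT)² = (1659.3 − 544.80)/12996 = 0.0858.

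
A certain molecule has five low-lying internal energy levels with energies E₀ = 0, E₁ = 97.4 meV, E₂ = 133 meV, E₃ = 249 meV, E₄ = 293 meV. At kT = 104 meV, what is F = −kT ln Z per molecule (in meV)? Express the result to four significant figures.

Eᵢ/kT = 0, 0.936538, 1.27885, 2.39423, 2.81731.
Z = Σ e^(−Eᵢ/kT) = e^(−0) + e^(−0.936538) + e^(−1.27885) + e^(−2.39423) + e^(−2.81731) = 1.00000 + 0.391983 + 0.278357 + 0.0912429 + 0.0597665 = 1.82135.
F = −kT ln Z = −104 × ln(1.82135) = −104 × 0.599578 = -62.36 meV.

-62.36 meV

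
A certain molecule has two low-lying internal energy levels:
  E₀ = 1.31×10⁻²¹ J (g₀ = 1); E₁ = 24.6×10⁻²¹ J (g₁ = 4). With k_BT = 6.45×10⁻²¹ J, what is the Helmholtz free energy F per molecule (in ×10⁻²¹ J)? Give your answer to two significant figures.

0.65 ×10⁻²¹ J

Eᵢ/kT = 0.2031, 3.814.
Z = Σ gᵢe^(−Eᵢ/kT) = 1·e^(−0.2031) + 4·e^(−3.814) = 0.8162 + 0.08824 = 0.9044.
F = −kT ln Z = −6.45 × ln(0.9044) = −6.45 × -0.1005 = 0.65 ×10⁻²¹ J.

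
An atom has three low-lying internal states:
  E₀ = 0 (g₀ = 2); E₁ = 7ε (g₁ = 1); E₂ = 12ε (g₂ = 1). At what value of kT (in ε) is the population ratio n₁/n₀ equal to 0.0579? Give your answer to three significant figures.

3.25 ε

n₁/n₀ = (g₁/g₀) exp[−(E₁−E₀)/kT] = 0.0579.
⇒ (E₁−E₀)/kT = ln((1/2)/0.0579) = ln(8.6356) = 2.1559.
kT = 7ε / 2.1559 = 3.25 ε.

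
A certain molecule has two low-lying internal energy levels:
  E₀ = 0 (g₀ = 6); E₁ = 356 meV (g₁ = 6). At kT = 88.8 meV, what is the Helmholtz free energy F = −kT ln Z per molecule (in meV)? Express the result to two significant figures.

-160 meV

Eᵢ/kT = 0, 4.009.
Z = Σ gᵢe^(−Eᵢ/kT) = 6·e^(−0) + 6·e^(−4.009) = 6.000 + 0.1089 = 6.109.
F = −kT ln Z = −88.8 × ln(6.109) = −88.8 × 1.810 = -160 meV.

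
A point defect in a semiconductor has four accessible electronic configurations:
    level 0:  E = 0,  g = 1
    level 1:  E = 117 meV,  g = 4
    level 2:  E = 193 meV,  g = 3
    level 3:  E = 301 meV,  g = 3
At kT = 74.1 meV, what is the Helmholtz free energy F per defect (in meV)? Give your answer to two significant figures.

Eᵢ/kT = 0, 1.579, 2.605, 4.062.
Z = Σ gᵢe^(−Eᵢ/kT) = 1·e^(−0) + 4·e^(−1.579) + 3·e^(−2.605) + 3·e^(−4.062) = 1.000 + 0.8247 + 0.2217 + 0.05164 = 2.098.
F = −kT ln Z = −74.1 × ln(2.098) = −74.1 × 0.7410 = -55 meV.

-55 meV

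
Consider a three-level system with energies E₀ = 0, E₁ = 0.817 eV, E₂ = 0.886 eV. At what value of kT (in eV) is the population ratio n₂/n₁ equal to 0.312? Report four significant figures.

0.05924 eV

n₂/n₁ = exp[−(E₂−E₁)/kT] = 0.312.
⇒ (E₂−E₁)/kT = ln(1/0.312) = ln(3.20513) = 1.16475.
kT = 0.069 eV / 1.16475 = 0.05924 eV.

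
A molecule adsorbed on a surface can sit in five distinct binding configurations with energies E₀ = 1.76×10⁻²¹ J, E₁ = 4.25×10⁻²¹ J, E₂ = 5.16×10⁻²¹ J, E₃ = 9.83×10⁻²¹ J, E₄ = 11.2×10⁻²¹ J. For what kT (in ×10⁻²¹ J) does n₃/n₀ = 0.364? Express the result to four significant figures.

7.985 ×10⁻²¹ J

n₃/n₀ = exp[−(E₃−E₀)/kT] = 0.364.
⇒ (E₃−E₀)/kT = ln(1/0.364) = ln(2.74725) = 1.01060.
kT = 8.07 ×10⁻²¹ J / 1.01060 = 7.985 ×10⁻²¹ J.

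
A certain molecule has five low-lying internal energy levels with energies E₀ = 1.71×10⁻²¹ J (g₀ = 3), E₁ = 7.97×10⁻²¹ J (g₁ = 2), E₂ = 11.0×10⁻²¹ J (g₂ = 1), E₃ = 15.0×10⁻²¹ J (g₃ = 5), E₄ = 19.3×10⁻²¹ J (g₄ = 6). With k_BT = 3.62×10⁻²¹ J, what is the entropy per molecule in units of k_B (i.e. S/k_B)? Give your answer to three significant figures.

Eᵢ/kT = 0.47238, 2.2017, 3.0387, 4.1436, 5.3315.
Z = Σ gᵢe^(−Eᵢ/kT) = 3·e^(−0.47238) + 2·e^(−2.2017) + 1·e^(−3.0387) + 5·e^(−4.1436) + 6·e^(−5.3315) = 1.8705 + 0.22123 + 0.047897 + 0.079328 + 0.029021 = 2.2480.
⟨E⟩ = Σ EᵢPᵢ = 3.2200 ×10⁻²¹ J.
S/k_B = ln Z + ⟨E⟩/kT = ln(2.2480) + 3.2200/3.62 = 0.81004 + 0.88950 = 1.70.

1.70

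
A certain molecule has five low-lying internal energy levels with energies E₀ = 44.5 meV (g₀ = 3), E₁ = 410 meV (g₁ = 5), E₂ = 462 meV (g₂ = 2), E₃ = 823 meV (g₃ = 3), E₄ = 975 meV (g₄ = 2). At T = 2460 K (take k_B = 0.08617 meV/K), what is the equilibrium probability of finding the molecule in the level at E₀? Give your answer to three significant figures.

0.702

k_BT = 0.08617 × 2460 K = 211.98 meV.
Eᵢ/kT = 0.20993, 1.9341, 2.1795, 3.8824, 4.5995.
Z = Σ gᵢe^(−Eᵢ/kT) = 3·e^(−0.20993) + 5·e^(−1.9341) + 2·e^(−2.1795) + 3·e^(−3.8824) + 2·e^(−4.5995) = 2.4319 + 0.72277 + 0.22620 + 0.061804 + 0.020114 = 3.4628.
P₀ = g₀ e^(−E₀/kT) / Z = 2.4319/3.4628 = 0.702.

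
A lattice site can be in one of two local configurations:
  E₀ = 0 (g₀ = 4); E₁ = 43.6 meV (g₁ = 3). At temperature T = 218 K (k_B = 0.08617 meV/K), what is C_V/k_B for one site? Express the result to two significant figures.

0.34

k_BT = 0.08617 × 218 K = 18.79 meV.
Eᵢ/kT = 0, 2.320.
Z = Σ gᵢe^(−Eᵢ/kT) = 4·e^(−0) + 3·e^(−2.320) = 4.000 + 0.2948 = 4.295.
⟨E⟩ = 2.993 meV, ⟨E²⟩ = 130.5 meV².
C_V/k_B = (⟨E²⟩ − ⟨E⟩²)/(kT)² = (130.5 − 8.958)/353.1 = 0.34.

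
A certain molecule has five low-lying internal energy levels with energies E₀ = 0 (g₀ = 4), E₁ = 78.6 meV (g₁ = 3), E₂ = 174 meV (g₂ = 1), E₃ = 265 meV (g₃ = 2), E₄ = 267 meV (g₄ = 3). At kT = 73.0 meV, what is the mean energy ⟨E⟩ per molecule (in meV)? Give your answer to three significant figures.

25.0 meV

Eᵢ/kT = 0, 1.0767, 2.3836, 3.6301, 3.6575.
Z = Σ gᵢe^(−Eᵢ/kT) = 4·e^(−0) + 3·e^(−1.0767) + 1·e^(−2.3836) + 2·e^(−3.6301) + 3·e^(−3.6575) = 4.0000 + 1.0222 + 0.092218 + 0.053027 + 0.077391 = 5.2448.
⟨E⟩ = Σ Eᵢ gᵢe^(−Eᵢ/kT) / Z = (0·4.0000 + 78.6·1.0222 + 174·0.092218 + 265·0.053027 + 267·0.077391) / 5.2448 = 25.0 meV.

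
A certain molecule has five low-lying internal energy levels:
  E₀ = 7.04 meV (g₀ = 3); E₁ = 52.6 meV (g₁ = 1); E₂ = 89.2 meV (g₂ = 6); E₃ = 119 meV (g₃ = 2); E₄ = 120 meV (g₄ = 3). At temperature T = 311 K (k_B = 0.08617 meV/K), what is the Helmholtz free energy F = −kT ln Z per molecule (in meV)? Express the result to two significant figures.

k_BT = 0.08617 × 311 K = 26.80 meV.
Eᵢ/kT = 0.2627, 1.963, 3.328, 4.440, 4.478.
Z = Σ gᵢe^(−Eᵢ/kT) = 3·e^(−0.2627) + 1·e^(−1.963) + 6·e^(−3.328) + 2·e^(−4.440) + 3·e^(−4.478) = 2.307 + 0.1404 + 0.2152 + 0.02359 + 0.03407 = 2.720.
F = −kT ln Z = −26.80 × ln(2.720) = −26.80 × 1.001 = -27 meV.

-27 meV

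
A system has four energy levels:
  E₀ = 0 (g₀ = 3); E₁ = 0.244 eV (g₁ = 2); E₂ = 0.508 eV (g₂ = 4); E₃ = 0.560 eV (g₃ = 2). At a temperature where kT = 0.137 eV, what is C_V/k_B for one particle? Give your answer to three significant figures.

0.758

Eᵢ/kT = 0, 1.7810, 3.7080, 4.0876.
Z = Σ gᵢe^(−Eᵢ/kT) = 3·e^(−0) + 2·e^(−1.7810) + 4·e^(−3.7080) + 2·e^(−4.0876) = 3.0000 + 0.33694 + 0.098106 + 0.033559 = 3.4686.
⟨E⟩ = 0.043489 eV, ⟨E²⟩ = 0.016117 eV².
C_V/k_B = (⟨E²⟩ − ⟨E⟩²)/(kT)² = (0.016117 − 0.0018913)/0.018769 = 0.758.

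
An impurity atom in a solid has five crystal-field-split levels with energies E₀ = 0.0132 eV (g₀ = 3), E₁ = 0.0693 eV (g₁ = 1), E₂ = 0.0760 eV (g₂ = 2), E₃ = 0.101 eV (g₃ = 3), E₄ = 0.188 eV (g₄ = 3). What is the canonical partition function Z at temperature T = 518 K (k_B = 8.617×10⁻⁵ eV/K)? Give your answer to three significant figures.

k_BT = 8.617×10⁻⁵ × 518 K = 0.044636 eV.
Eᵢ/kT = 0.29573, 1.5526, 1.7027, 2.2627, 4.2118.
Z = Σ gᵢe^(−Eᵢ/kT) = 3·e^(−0.29573) + 1·e^(−1.5526) + 2·e^(−1.7027) + 3·e^(−2.2627) + 3·e^(−4.2118) = 2.2320 + 0.21170 + 0.36438 + 0.31221 + 0.044459 = 3.1647.

Z = 3.16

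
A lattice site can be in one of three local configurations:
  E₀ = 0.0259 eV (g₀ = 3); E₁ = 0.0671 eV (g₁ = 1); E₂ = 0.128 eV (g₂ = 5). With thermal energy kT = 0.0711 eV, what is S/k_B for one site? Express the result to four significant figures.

1.986

Eᵢ/kT = 0.364276, 0.943741, 1.80028.
Z = Σ gᵢe^(−Eᵢ/kT) = 3·e^(−0.364276) + 1·e^(−0.943741) + 5·e^(−1.80028) = 2.08410 + 0.389169 + 0.826263 = 3.29953.
⟨E⟩ = Σ EᵢPᵢ = 0.0563271 eV.
S/k_B = ln Z + ⟨E⟩/kT = ln(3.29953) + 0.0563271/0.0711 = 1.19378 + 0.792224 = 1.986.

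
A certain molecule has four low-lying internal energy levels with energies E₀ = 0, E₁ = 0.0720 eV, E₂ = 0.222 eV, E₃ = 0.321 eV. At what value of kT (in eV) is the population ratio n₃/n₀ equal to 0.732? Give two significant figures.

n₃/n₀ = exp[−(E₃−E₀)/kT] = 0.732.
⇒ (E₃−E₀)/kT = ln(1/0.732) = ln(1.366) = 0.3119.
kT = 0.321 eV / 0.3119 = 1.0 eV.

1.0 eV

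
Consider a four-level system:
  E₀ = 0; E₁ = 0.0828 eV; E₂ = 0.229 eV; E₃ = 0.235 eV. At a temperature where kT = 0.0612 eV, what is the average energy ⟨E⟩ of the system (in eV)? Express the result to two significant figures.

0.024 eV

Eᵢ/kT = 0, 1.353, 3.742, 3.840.
Z = Σ e^(−Eᵢ/kT) = e^(−0) + e^(−1.353) + e^(−3.742) + e^(−3.840) = 1.000 + 0.2585 + 0.02371 + 0.02149 = 1.304.
⟨E⟩ = Σ Eᵢ e^(−Eᵢ/kT) / Z = (0·1.000 + 0.0828·0.2585 + 0.229·0.02371 + 0.235·0.02149) / 1.304 = 0.024 eV.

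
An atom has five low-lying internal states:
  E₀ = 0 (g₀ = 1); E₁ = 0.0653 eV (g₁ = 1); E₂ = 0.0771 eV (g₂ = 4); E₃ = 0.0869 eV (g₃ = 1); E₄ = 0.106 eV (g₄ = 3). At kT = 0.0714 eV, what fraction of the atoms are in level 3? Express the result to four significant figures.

0.07927

Eᵢ/kT = 0, 0.914566, 1.07983, 1.21709, 1.48459.
Z = Σ gᵢe^(−Eᵢ/kT) = 1·e^(−0) + 1·e^(−0.914566) + 4·e^(−1.07983) + 1·e^(−1.21709) + 3·e^(−1.48459) = 1.00000 + 0.400690 + 1.35861 + 0.296091 + 0.679786 = 3.73518.
P₃ = g₃ e^(−E₃/kT) / Z = 0.296091/3.73518 = 0.07927.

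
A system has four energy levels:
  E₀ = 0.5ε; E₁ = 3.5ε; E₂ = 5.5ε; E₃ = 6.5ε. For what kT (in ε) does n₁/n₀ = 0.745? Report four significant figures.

10.19 ε

n₁/n₀ = exp[−(E₁−E₀)/kT] = 0.745.
⇒ (E₁−E₀)/kT = ln(1/0.745) = ln(1.34228) = 0.294370.
kT = 3.0ε / 0.294370 = 10.19 ε.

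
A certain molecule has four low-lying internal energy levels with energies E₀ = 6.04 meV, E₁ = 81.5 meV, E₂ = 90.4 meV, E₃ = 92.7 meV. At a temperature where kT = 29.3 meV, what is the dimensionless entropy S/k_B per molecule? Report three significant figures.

0.601

Eᵢ/kT = 0.20614, 2.7816, 3.0853, 3.1638.
Z = Σ e^(−Eᵢ/kT) = e^(−0.20614) + e^(−2.7816) + e^(−3.0853) + e^(−3.1638) = 0.81372 + 0.061939 + 0.045716 + 0.042265 = 0.96364.
⟨E⟩ = Σ EᵢPᵢ = 18.693 meV.
S/k_B = ln Z + ⟨E⟩/kT = ln(0.96364) + 18.693/29.3 = -0.037037 + 0.63799 = 0.601.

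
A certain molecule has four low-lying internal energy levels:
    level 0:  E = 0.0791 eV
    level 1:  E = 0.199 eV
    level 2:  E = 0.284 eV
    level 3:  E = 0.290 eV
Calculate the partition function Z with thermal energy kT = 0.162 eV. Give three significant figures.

Z = 1.25

Eᵢ/kT = 0.48827, 1.2284, 1.7531, 1.7901.
Z = Σ e^(−Eᵢ/kT) = e^(−0.48827) + e^(−1.2284) + e^(−1.7531) + e^(−1.7901) = 0.61369 + 0.29276 + 0.17324 + 0.16694 = 1.2466.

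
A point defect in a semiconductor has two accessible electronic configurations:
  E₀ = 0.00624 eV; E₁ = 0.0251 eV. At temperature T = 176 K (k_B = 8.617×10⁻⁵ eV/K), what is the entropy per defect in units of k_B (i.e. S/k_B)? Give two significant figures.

0.53

k_BT = 8.617×10⁻⁵ × 176 K = 0.01517 eV.
Eᵢ/kT = 0.4113, 1.655.
Z = Σ e^(−Eᵢ/kT) = e^(−0.4113) + e^(−1.655) = 0.6628 + 0.1911 = 0.8539.
⟨E⟩ = Σ EᵢPᵢ = 0.01046 eV.
S/k_B = ln Z + ⟨E⟩/kT = ln(0.8539) + 0.01046/0.01517 = -0.1579 + 0.6895 = 0.53.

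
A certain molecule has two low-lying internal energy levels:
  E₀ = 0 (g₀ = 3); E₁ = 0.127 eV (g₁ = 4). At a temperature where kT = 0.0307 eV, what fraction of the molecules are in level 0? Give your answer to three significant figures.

Eᵢ/kT = 0, 4.1368.
Z = Σ gᵢe^(−Eᵢ/kT) = 3·e^(−0) + 4·e^(−4.1368) = 3.0000 + 0.063896 = 3.0639.
P₀ = g₀ e^(−E₀/kT) / Z = 3.0000/3.0639 = 0.979.

0.979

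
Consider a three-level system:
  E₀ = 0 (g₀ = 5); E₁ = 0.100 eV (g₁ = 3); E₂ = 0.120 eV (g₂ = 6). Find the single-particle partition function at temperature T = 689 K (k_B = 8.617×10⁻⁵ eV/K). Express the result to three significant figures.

Z = 6.35

k_BT = 8.617×10⁻⁵ × 689 K = 0.059371 eV.
Eᵢ/kT = 0, 1.6843, 2.0212.
Z = Σ gᵢe^(−Eᵢ/kT) = 5·e^(−0) + 3·e^(−1.6843) + 6·e^(−2.0212) = 5.0000 + 0.55672 + 0.79498 = 6.3517.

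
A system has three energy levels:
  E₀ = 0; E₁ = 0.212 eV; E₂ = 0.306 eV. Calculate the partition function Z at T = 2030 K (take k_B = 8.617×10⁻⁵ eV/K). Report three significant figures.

Z = 1.47

k_BT = 8.617×10⁻⁵ × 2030 K = 0.17493 eV.
Eᵢ/kT = 0, 1.2119, 1.7493.
Z = Σ e^(−Eᵢ/kT) = e^(−0) + e^(−1.2119) + e^(−1.7493) = 1.0000 + 0.29763 + 0.17390 = 1.4715.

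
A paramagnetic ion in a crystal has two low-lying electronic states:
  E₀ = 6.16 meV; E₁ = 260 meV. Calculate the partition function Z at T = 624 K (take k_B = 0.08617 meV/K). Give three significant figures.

Z = 0.900

k_BT = 0.08617 × 624 K = 53.770 meV.
Eᵢ/kT = 0.11456, 4.8354.
Z = Σ e^(−Eᵢ/kT) = e^(−0.11456) + e^(−4.8354) = 0.89176 + 0.0079435 = 0.89970.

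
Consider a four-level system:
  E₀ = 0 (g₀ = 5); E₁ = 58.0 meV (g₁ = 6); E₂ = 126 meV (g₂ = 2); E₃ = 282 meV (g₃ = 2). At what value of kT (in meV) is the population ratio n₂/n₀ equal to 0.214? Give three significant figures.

201 meV

n₂/n₀ = (g₂/g₀) exp[−(E₂−E₀)/kT] = 0.214.
⇒ (E₂−E₀)/kT = ln((2/5)/0.214) = ln(1.8692) = 0.62551.
kT = 126 meV / 0.62551 = 201 meV.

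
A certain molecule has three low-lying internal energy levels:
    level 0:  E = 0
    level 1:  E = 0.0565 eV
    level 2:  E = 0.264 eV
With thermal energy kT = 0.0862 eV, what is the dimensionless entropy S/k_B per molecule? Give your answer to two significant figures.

Eᵢ/kT = 0, 0.6555, 3.063.
Z = Σ e^(−Eᵢ/kT) = e^(−0) + e^(−0.6555) + e^(−3.063) = 1.000 + 0.5192 + 0.04675 = 1.566.
⟨E⟩ = Σ EᵢPᵢ = 0.02661 eV.
S/k_B = ln Z + ⟨E⟩/kT = ln(1.566) + 0.02661/0.0862 = 0.4485 + 0.3087 = 0.76.

0.76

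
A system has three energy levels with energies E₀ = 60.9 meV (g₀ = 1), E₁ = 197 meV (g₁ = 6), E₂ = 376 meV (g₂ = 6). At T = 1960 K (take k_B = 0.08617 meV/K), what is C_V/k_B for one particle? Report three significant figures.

0.366

k_BT = 0.08617 × 1960 K = 168.89 meV.
Eᵢ/kT = 0.36059, 1.1664, 2.2263.
Z = Σ gᵢe^(−Eᵢ/kT) = 1·e^(−0.36059) + 6·e^(−1.1664) + 6·e^(−2.2263) = 0.69726 + 1.8689 + 0.64756 = 3.2137.
⟨E⟩ = 203.54 meV, ⟨E²⟩ = 51861 meV².
C_V/k_B = (⟨E²⟩ − ⟨E⟩²)/(kT)² = (51861 − 41429)/28524 = 0.366.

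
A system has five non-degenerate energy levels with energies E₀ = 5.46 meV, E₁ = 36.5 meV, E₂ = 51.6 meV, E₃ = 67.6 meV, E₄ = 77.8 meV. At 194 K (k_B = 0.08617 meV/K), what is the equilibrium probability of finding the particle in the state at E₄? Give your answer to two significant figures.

0.011

k_BT = 0.08617 × 194 K = 16.72 meV.
Eᵢ/kT = 0.3266, 2.183, 3.086, 4.043, 4.653.
Z = Σ e^(−Eᵢ/kT) = e^(−0.3266) + e^(−2.183) + e^(−3.086) + e^(−4.043) + e^(−4.653) = 0.7214 + 0.1127 + 0.04568 + 0.01754 + 0.009533 = 0.9069.
P₄ = e^(−E₄/kT) / Z = 0.009533/0.9069 = 0.011.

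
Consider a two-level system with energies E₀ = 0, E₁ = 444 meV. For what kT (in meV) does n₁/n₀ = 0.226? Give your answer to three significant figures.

299 meV

n₁/n₀ = exp[−(E₁−E₀)/kT] = 0.226.
⇒ (E₁−E₀)/kT = ln(1/0.226) = ln(4.4248) = 1.4872.
kT = 444 meV / 1.4872 = 299 meV.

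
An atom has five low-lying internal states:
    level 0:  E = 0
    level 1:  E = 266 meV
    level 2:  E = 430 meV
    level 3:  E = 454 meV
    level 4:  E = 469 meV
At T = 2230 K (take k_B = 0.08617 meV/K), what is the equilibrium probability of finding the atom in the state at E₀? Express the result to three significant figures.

0.650

k_BT = 0.08617 × 2230 K = 192.16 meV.
Eᵢ/kT = 0, 1.3843, 2.2377, 2.3626, 2.4407.
Z = Σ e^(−Eᵢ/kT) = e^(−0) + e^(−1.3843) + e^(−2.2377) + e^(−2.3626) + e^(−2.4407) = 1.0000 + 0.25050 + 0.10670 + 0.094175 + 0.087100 = 1.5385.
P₀ = e^(−E₀/kT) / Z = 1.0000/1.5385 = 0.650.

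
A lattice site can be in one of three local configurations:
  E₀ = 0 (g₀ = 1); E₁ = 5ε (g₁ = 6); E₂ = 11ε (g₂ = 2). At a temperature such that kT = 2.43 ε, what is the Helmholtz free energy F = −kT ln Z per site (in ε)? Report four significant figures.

Eᵢ/kT = 0, 2.05761, 4.52675.
Z = Σ gᵢe^(−Eᵢ/kT) = 1·e^(−0) + 6·e^(−2.05761) + 2·e^(−4.52675) = 1.00000 + 0.766554 + 0.0216315 = 1.78819.
F = −kT ln Z = −2.43 × ln(1.78819) = −2.43 × 0.581204 = -1.412 ε.

-1.412 ε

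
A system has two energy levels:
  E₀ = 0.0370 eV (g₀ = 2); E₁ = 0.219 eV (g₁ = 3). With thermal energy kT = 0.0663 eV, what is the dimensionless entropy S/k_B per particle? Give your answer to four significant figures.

Eᵢ/kT = 0.558069, 3.30317.
Z = Σ gᵢe^(−Eᵢ/kT) = 2·e^(−0.558069) + 3·e^(−3.30317) = 1.14463 + 0.110299 = 1.25493.
⟨E⟩ = Σ EᵢPᵢ = 0.0529964 eV.
S/k_B = ln Z + ⟨E⟩/kT = ln(1.25493) + 0.0529964/0.0663 = 0.227080 + 0.799342 = 1.026.

1.026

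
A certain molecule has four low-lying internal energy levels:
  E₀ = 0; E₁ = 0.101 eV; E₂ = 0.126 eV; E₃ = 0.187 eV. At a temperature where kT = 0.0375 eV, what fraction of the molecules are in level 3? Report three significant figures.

Eᵢ/kT = 0, 2.6933, 3.3600, 4.9867.
Z = Σ e^(−Eᵢ/kT) = e^(−0) + e^(−2.6933) + e^(−3.3600) + e^(−4.9867) = 1.0000 + 0.067657 + 0.034735 + 0.0068282 = 1.1092.
P₃ = e^(−E₃/kT) / Z = 0.0068282/1.1092 = 0.00616.

0.00616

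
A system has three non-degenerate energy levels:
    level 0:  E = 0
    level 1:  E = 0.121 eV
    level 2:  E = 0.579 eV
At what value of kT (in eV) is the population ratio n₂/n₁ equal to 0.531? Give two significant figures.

n₂/n₁ = exp[−(E₂−E₁)/kT] = 0.531.
⇒ (E₂−E₁)/kT = ln(1/0.531) = ln(1.883) = 0.6329.
kT = 0.458 eV / 0.6329 = 0.72 eV.

0.72 eV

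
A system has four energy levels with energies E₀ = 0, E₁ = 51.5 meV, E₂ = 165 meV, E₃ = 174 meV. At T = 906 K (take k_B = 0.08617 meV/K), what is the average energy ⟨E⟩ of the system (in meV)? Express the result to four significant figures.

37.41 meV

k_BT = 0.08617 × 906 K = 78.0700 meV.
Eᵢ/kT = 0, 0.659664, 2.11349, 2.22877.
Z = Σ e^(−Eᵢ/kT) = e^(−0) + e^(−0.659664) + e^(−2.11349) + e^(−2.22877) = 1.00000 + 0.517025 + 0.120816 + 0.107661 = 1.74550.
⟨E⟩ = Σ Eᵢ e^(−Eᵢ/kT) / Z = (0·1.00000 + 51.5·0.517025 + 165·0.120816 + 174·0.107661) / 1.74550 = 37.41 meV.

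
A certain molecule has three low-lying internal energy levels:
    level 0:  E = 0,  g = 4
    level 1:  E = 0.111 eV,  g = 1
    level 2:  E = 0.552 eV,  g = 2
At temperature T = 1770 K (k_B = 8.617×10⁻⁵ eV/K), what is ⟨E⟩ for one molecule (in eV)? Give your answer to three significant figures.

k_BT = 8.617×10⁻⁵ × 1770 K = 0.15252 eV.
Eᵢ/kT = 0, 0.72777, 3.6192.
Z = Σ gᵢe^(−Eᵢ/kT) = 4·e^(−0) + 1·e^(−0.72777) + 2·e^(−3.6192) = 4.0000 + 0.48298 + 0.053608 = 4.5366.
⟨E⟩ = Σ Eᵢ gᵢe^(−Eᵢ/kT) / Z = (0·4.0000 + 0.111·0.48298 + 0.552·0.053608) / 4.5366 = 0.0183 eV.

0.0183 eV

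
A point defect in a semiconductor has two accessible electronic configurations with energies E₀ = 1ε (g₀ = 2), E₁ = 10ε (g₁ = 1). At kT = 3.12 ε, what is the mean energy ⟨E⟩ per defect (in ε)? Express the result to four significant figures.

1.245 ε

Eᵢ/kT = 0.320513, 3.20513.
Z = Σ gᵢe^(−Eᵢ/kT) = 2·e^(−0.320513) + 1·e^(−3.20513) = 1.45155 + 0.0405536 = 1.49210.
⟨E⟩ = Σ Eᵢ gᵢe^(−Eᵢ/kT) / Z = (1·1.45155 + 10·0.0405536) / 1.49210 = 1.245 ε.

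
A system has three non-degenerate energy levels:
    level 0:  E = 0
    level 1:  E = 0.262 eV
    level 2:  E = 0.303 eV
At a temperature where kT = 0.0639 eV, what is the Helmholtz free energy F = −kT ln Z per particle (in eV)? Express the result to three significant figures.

Eᵢ/kT = 0, 4.1002, 4.7418.
Z = Σ e^(−Eᵢ/kT) = e^(−0) + e^(−4.1002) + e^(−4.7418) = 1.0000 + 0.016569 + 0.0087229 = 1.0253.
F = −kT ln Z = −0.0639 × ln(1.0253) = −0.0639 × 0.024985 = -0.00160 eV.

-0.00160 eV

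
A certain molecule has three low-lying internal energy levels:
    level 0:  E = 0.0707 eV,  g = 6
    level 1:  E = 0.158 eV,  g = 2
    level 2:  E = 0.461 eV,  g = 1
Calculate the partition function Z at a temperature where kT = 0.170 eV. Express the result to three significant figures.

Z = 4.81

Eᵢ/kT = 0.41588, 0.92941, 2.7118.
Z = Σ gᵢe^(−Eᵢ/kT) = 6·e^(−0.41588) + 2·e^(−0.92941) + 1·e^(−2.7118) = 3.9586 + 0.78957 + 0.066417 = 4.8146.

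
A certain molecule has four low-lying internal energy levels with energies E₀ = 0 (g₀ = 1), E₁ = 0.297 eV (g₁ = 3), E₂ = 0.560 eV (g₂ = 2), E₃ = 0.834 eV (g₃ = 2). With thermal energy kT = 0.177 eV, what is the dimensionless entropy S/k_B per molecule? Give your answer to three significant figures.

1.29

Eᵢ/kT = 0, 1.6780, 3.1638, 4.7119.
Z = Σ gᵢe^(−Eᵢ/kT) = 1·e^(−0) + 3·e^(−1.6780) + 2·e^(−3.1638) + 2·e^(−4.7119) = 1.0000 + 0.56024 + 0.084530 + 0.017975 = 1.6627.
⟨E⟩ = Σ EᵢPᵢ = 0.13756 eV.
S/k_B = ln Z + ⟨E⟩/kT = ln(1.6627) + 0.13756/0.177 = 0.50844 + 0.77718 = 1.29.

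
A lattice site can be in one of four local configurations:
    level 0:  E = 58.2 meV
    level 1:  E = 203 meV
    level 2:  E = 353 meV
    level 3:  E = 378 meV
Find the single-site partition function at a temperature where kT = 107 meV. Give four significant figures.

Eᵢ/kT = 0.543925, 1.89720, 3.29907, 3.53271.
Z = Σ e^(−Eᵢ/kT) = e^(−0.543925) + e^(−1.89720) + e^(−3.29907) + e^(−3.53271) = 0.580465 + 0.149988 + 0.0369175 + 0.0292256 = 0.796596.

Z = 0.7966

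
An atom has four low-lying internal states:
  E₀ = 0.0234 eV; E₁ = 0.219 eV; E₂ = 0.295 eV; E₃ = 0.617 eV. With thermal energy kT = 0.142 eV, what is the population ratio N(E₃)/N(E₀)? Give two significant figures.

n₃/n₀ = exp[−(E₃−E₀)/kT] = exp(−(0.5936 eV)/(0.142 eV)) = exp(-4.180) = 0.015.

0.015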